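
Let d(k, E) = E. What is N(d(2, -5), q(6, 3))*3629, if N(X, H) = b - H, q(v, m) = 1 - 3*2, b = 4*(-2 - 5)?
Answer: -83467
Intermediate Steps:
b = -28 (b = 4*(-7) = -28)
q(v, m) = -5 (q(v, m) = 1 - 6 = -5)
N(X, H) = -28 - H
N(d(2, -5), q(6, 3))*3629 = (-28 - 1*(-5))*3629 = (-28 + 5)*3629 = -23*3629 = -83467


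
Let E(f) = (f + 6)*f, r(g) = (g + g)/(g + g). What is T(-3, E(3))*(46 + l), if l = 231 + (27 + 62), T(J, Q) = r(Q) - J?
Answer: 1464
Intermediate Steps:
r(g) = 1 (r(g) = (2*g)/((2*g)) = (2*g)*(1/(2*g)) = 1)
E(f) = f*(6 + f) (E(f) = (6 + f)*f = f*(6 + f))
T(J, Q) = 1 - J
l = 320 (l = 231 + 89 = 320)
T(-3, E(3))*(46 + l) = (1 - 1*(-3))*(46 + 320) = (1 + 3)*366 = 4*366 = 1464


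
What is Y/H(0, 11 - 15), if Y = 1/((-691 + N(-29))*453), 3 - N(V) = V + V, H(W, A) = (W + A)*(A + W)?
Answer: -1/4566240 ≈ -2.1900e-7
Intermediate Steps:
H(W, A) = (A + W)² (H(W, A) = (A + W)*(A + W) = (A + W)²)
N(V) = 3 - 2*V (N(V) = 3 - (V + V) = 3 - 2*V)
Y = -1/285390 (Y = 1/((-691 + (3 - 2*(-29)))*453) = (1/453)/(-691 + (3 + 58)) = (1/453)/(-691 + 61) = (1/453)/(-630) = -1/630*1/453 = -1/285390 ≈ -3.5040e-6)
Y/H(0, 11 - 15) = -1/(285390*((11 - 15) + 0)²) = -1/(285390*(-4 + 0)²) = -1/(285390*((-4)²)) = -1/285390/16 = -1/285390*1/16 = -1/4566240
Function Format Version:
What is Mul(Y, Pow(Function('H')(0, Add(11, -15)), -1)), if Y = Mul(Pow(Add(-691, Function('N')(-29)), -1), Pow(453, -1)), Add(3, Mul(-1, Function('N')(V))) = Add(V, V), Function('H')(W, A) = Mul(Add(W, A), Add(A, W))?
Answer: Rational(-1, 4566240) ≈ -2.1900e-7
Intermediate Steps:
Function('H')(W, A) = Pow(Add(A, W), 2) (Function('H')(W, A) = Mul(Add(A, W), Add(A, W)) = Pow(Add(A, W), 2))
Function('N')(V) = Add(3, Mul(-2, V)) (Function('N')(V) = Add(3, Mul(-1, Add(V, V))) = Add(3, Mul(-1, Mul(2, V))) = Add(3, Mul(-2, V)))
Y = Rational(-1, 285390) (Y = Mul(Pow(Add(-691, Add(3, Mul(-2, -29))), -1), Pow(453, -1)) = Mul(Pow(Add(-691, Add(3, 58)), -1), Rational(1, 453)) = Mul(Pow(Add(-691, 61), -1), Rational(1, 453)) = Mul(Pow(-630, -1), Rational(1, 453)) = Mul(Rational(-1, 630), Rational(1, 453)) = Rational(-1, 285390) ≈ -3.5040e-6)
Mul(Y, Pow(Function('H')(0, Add(11, -15)), -1)) = Mul(Rational(-1, 285390), Pow(Pow(Add(Add(11, -15), 0), 2), -1)) = Mul(Rational(-1, 285390), Pow(Pow(Add(-4, 0), 2), -1)) = Mul(Rational(-1, 285390), Pow(Pow(-4, 2), -1)) = Mul(Rational(-1, 285390), Pow(16, -1)) = Mul(Rational(-1, 285390), Rational(1, 16)) = Rational(-1, 4566240)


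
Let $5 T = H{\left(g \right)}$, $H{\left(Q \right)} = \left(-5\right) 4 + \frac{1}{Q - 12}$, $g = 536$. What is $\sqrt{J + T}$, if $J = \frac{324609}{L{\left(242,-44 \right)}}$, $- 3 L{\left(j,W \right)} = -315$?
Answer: $\frac{\sqrt{259625712115}}{9170} \approx 55.565$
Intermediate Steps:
$L{\left(j,W \right)} = 105$ ($L{\left(j,W \right)} = \left(- \frac{1}{3}\right) \left(-315\right) = 105$)
$J = \frac{108203}{35}$ ($J = \frac{324609}{105} = 324609 \cdot \frac{1}{105} = \frac{108203}{35} \approx 3091.5$)
$H{\left(Q \right)} = -20 + \frac{1}{-12 + Q}$
$T = - \frac{10479}{2620}$ ($T = \frac{\frac{1}{-12 + 536} \left(241 - 10720\right)}{5} = \frac{\frac{1}{524} \left(241 - 10720\right)}{5} = \frac{\frac{1}{524} \left(-10479\right)}{5} = \frac{1}{5} \left(- \frac{10479}{524}\right) = - \frac{10479}{2620} \approx -3.9996$)
$\sqrt{J + T} = \sqrt{\frac{108203}{35} - \frac{10479}{2620}} = \sqrt{\frac{56625019}{18340}} = \frac{\sqrt{259625712115}}{9170}$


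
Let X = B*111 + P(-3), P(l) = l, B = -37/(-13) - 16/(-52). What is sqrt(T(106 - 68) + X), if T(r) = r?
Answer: sqrt(65078)/13 ≈ 19.623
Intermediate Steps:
B = 41/13 (B = -37*(-1/13) - 16*(-1/52) = 37/13 + 4/13 = 41/13 ≈ 3.1538)
X = 4512/13 (X = (41/13)*111 - 3 = 4551/13 - 3 = 4512/13 ≈ 347.08)
sqrt(T(106 - 68) + X) = sqrt((106 - 68) + 4512/13) = sqrt(38 + 4512/13) = sqrt(5006/13) = sqrt(65078)/13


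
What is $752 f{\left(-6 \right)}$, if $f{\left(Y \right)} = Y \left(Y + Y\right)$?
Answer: $54144$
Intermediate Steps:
$f{\left(Y \right)} = 2 Y^{2}$ ($f{\left(Y \right)} = Y 2 Y = 2 Y^{2}$)
$752 f{\left(-6 \right)} = 752 \cdot 2 \left(-6\right)^{2} = 752 \cdot 2 \cdot 36 = 752 \cdot 72 = 54144$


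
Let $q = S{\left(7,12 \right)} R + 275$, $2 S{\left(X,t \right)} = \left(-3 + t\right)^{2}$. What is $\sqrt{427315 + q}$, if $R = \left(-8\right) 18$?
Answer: $3 \sqrt{46862} \approx 649.43$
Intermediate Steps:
$S{\left(X,t \right)} = \frac{\left(-3 + t\right)^{2}}{2}$
$R = -144$
$q = -5557$ ($q = \frac{\left(-3 + 12\right)^{2}}{2} \left(-144\right) + 275 = \frac{9^{2}}{2} \left(-144\right) + 275 = \frac{1}{2} \cdot 81 \left(-144\right) + 275 = \frac{81}{2} \left(-144\right) + 275 = -5832 + 275 = -5557$)
$\sqrt{427315 + q} = \sqrt{427315 - 5557} = \sqrt{421758} = 3 \sqrt{46862}$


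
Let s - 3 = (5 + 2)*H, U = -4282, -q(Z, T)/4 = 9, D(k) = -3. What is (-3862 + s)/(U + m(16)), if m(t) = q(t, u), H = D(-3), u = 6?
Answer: 1940/2159 ≈ 0.89856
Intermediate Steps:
q(Z, T) = -36 (q(Z, T) = -4*9 = -36)
H = -3
m(t) = -36
s = -18 (s = 3 + (5 + 2)*(-3) = 3 + 7*(-3) = 3 - 21 = -18)
(-3862 + s)/(U + m(16)) = (-3862 - 18)/(-4282 - 36) = -3880/(-4318) = -3880*(-1/4318) = 1940/2159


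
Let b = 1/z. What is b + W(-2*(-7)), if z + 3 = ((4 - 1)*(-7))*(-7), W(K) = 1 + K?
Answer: 2161/144 ≈ 15.007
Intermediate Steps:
z = 144 (z = -3 + ((4 - 1)*(-7))*(-7) = -3 + (3*(-7))*(-7) = -3 - 21*(-7) = -3 + 147 = 144)
b = 1/144 ≈ 0.0069444
b + W(-2*(-7)) = 1/144 + (1 - 2*(-7)) = 1/144 + (1 + 14) = 1/144 + 15 = 2161/144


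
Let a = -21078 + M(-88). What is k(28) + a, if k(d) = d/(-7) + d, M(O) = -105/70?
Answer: -42111/2 ≈ -21056.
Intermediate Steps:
M(O) = -3/2 (M(O) = -105*1/70 = -3/2)
a = -42159/2 (a = -21078 - 3/2 = -42159/2 ≈ -21080.)
k(d) = 6*d/7 (k(d) = d*(-⅐) + d = -d/7 + d = 6*d/7)
k(28) + a = (6/7)*28 - 42159/2 = 24 - 42159/2 = -42111/2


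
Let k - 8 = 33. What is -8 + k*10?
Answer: 402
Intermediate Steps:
k = 41 (k = 8 + 33 = 41)
-8 + k*10 = -8 + 41*10 = -8 + 410 = 402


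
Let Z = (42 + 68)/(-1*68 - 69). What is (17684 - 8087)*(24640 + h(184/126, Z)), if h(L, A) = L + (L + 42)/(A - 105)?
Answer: 3427779811046/14495 ≈ 2.3648e+8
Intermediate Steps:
Z = -110/137 (Z = 110/(-68 - 69) = 110/(-137) = 110*(-1/137) = -110/137 ≈ -0.80292)
h(L, A) = L + (42 + L)/(-105 + A)
(17684 - 8087)*(24640 + h(184/126, Z)) = (17684 - 8087)*(24640 + (42 - 19136/126 - 20240/(137*126))/(-105 - 110/137)) = 9597*(24640 + (42 - 19136/126 - 20240/(137*126))/(-14495/137)) = 9597*(24640 - 137*(42 - 104*92/63 - 110/137*92/63)/14495) = 9597*(24640 - 137*(42 - 9568/63 - 10120/8631)/14495) = 9597*(24640 - 137/14495*(-319478/2877)) = 9597*(24640 + 319478/304395) = 9597*(7500612278/304395) = 3427779811046/14495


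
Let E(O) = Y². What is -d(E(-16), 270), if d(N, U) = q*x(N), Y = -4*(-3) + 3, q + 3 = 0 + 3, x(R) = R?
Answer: 0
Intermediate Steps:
q = 0 (q = -3 + (0 + 3) = -3 + 3 = 0)
Y = 15 (Y = 12 + 3 = 15)
E(O) = 225 (E(O) = 15² = 225)
d(N, U) = 0 (d(N, U) = 0*N = 0)
-d(E(-16), 270) = -1*0 = 0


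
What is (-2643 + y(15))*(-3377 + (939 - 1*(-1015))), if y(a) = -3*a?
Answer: 3825024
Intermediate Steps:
(-2643 + y(15))*(-3377 + (939 - 1*(-1015))) = (-2643 - 3*15)*(-3377 + (939 - 1*(-1015))) = (-2643 - 45)*(-3377 + (939 + 1015)) = -2688*(-3377 + 1954) = -2688*(-1423) = 3825024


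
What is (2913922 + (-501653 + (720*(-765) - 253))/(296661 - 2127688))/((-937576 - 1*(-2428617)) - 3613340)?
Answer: -5335470910600/3885986771073 ≈ -1.3730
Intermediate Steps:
(2913922 + (-501653 + (720*(-765) - 253))/(296661 - 2127688))/((-937576 - 1*(-2428617)) - 3613340) = (2913922 + (-501653 + (-550800 - 253))/(-1831027))/((-937576 + 2428617) - 3613340) = (2913922 + (-501653 - 551053)*(-1/1831027))/(1491041 - 3613340) = (2913922 - 1052706*(-1/1831027))/(-2122299) = (2913922 + 1052706/1831027)*(-1/2122299) = (5335470910600/1831027)*(-1/2122299) = -5335470910600/3885986771073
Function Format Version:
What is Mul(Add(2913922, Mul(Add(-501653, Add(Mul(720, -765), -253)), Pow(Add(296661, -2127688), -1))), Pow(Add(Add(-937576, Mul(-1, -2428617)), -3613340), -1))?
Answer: Rational(-5335470910600, 3885986771073) ≈ -1.3730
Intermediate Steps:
Mul(Add(2913922, Mul(Add(-501653, Add(Mul(720, -765), -253)), Pow(Add(296661, -2127688), -1))), Pow(Add(Add(-937576, Mul(-1, -2428617)), -3613340), -1)) = Mul(Add(2913922, Mul(Add(-501653, Add(-550800, -253)), Pow(-1831027, -1))), Pow(Add(Add(-937576, 2428617), -3613340), -1)) = Mul(Add(2913922, Mul(Add(-501653, -551053), Rational(-1, 1831027))), Pow(Add(1491041, -3613340), -1)) = Mul(Add(2913922, Mul(-1052706, Rational(-1, 1831027))), Pow(-2122299, -1)) = Mul(Add(2913922, Rational(1052706, 1831027)), Rational(-1, 2122299)) = Mul(Rational(5335470910600, 1831027), Rational(-1, 2122299)) = Rational(-5335470910600, 3885986771073)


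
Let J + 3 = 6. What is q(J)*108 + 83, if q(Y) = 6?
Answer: 731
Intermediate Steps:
J = 3 (J = -3 + 6 = 3)
q(J)*108 + 83 = 6*108 + 83 = 648 + 83 = 731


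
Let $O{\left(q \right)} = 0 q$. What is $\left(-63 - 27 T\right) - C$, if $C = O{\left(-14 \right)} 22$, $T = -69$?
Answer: $1800$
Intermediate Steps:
$O{\left(q \right)} = 0$
$C = 0$ ($C = 0 \cdot 22 = 0$)
$\left(-63 - 27 T\right) - C = \left(-63 - -1863\right) - 0 = \left(-63 + 1863\right) + 0 = 1800 + 0 = 1800$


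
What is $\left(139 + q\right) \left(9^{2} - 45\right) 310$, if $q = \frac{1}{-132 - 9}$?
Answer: $\frac{72904560}{47} \approx 1.5512 \cdot 10^{6}$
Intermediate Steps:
$q = - \frac{1}{141}$ ($q = \frac{1}{-141} = - \frac{1}{141} \approx -0.0070922$)
$\left(139 + q\right) \left(9^{2} - 45\right) 310 = \left(139 - \frac{1}{141}\right) \left(9^{2} - 45\right) 310 = \frac{19598 \left(81 - 45\right)}{141} \cdot 310 = \frac{19598}{141} \cdot 36 \cdot 310 = \frac{235176}{47} \cdot 310 = \frac{72904560}{47}$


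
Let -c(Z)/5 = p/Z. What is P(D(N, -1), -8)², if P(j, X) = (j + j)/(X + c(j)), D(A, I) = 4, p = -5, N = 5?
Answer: 1024/49 ≈ 20.898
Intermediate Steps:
c(Z) = 25/Z (c(Z) = -(-25)/Z = 25/Z)
P(j, X) = 2*j/(X + 25/j) (P(j, X) = (j + j)/(X + 25/j) = (2*j)/(X + 25/j) = 2*j/(X + 25/j))
P(D(N, -1), -8)² = (2*4²/(25 - 8*4))² = (2*16/(25 - 32))² = (2*16/(-7))² = (2*16*(-⅐))² = (-32/7)² = 1024/49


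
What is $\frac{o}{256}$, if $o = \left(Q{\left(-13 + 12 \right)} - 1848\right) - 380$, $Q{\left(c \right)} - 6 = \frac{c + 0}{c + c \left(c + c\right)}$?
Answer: $- \frac{2223}{256} \approx -8.6836$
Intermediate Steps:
$Q{\left(c \right)} = 6 + \frac{c}{c + 2 c^{2}}$ ($Q{\left(c \right)} = 6 + \frac{c + 0}{c + c \left(c + c\right)} = 6 + \frac{c}{c + c 2 c} = 6 + \frac{c}{c + 2 c^{2}}$)
$o = -2223$ ($o = \left(\frac{7 + 12 \left(-13 + 12\right)}{1 + 2 \left(-13 + 12\right)} - 1848\right) - 380 = \left(\frac{7 + 12 \left(-1\right)}{1 + 2 \left(-1\right)} - 1848\right) - 380 = \left(\frac{7 - 12}{1 - 2} - 1848\right) - 380 = \left(\frac{1}{-1} \left(-5\right) - 1848\right) - 380 = \left(\left(-1\right) \left(-5\right) - 1848\right) - 380 = \left(5 - 1848\right) - 380 = -1843 - 380 = -2223$)
$\frac{o}{256} = - \frac{2223}{256}$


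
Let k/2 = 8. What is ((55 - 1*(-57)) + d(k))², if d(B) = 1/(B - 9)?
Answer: 616225/49 ≈ 12576.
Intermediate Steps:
k = 16 (k = 2*8 = 16)
d(B) = 1/(-9 + B)
((55 - 1*(-57)) + d(k))² = ((55 - 1*(-57)) + 1/(-9 + 16))² = ((55 + 57) + 1/7)² = (112 + ⅐)² = (785/7)² = 616225/49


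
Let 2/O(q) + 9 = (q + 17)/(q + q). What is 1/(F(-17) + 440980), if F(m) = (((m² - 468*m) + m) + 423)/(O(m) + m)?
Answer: 155/68274041 ≈ 2.2703e-6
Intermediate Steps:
O(q) = 2/(-9 + (17 + q)/(2*q)) (O(q) = 2/(-9 + (q + 17)/(q + q)) = 2/(-9 + (17 + q)/((2*q))) = 2/(-9 + (17 + q)*(1/(2*q))) = 2/(-9 + (17 + q)/(2*q)))
F(m) = (423 + m² - 467*m)/(m - 4*m/(-17 + 17*m)) (F(m) = (((m² - 468*m) + m) + 423)/(-4*m/(-17 + 17*m) + m) = ((m² - 467*m) + 423)/(m - 4*m/(-17 + 17*m)) = (423 + m² - 467*m)/(m - 4*m/(-17 + 17*m)))
1/(F(-17) + 440980) = 1/(17*(-1 - 17)*(423 + (-17)² - 467*(-17))/(-17*(-21 + 17*(-17))) + 440980) = 1/(17*(-1/17)*(-18)*(423 + 289 + 7939)/(-21 - 289) + 440980) = 1/(17*(-1/17)*(-18)*8651/(-310) + 440980) = 1/(17*(-1/17)*(-1/310)*(-18)*8651 + 440980) = 1/(-77859/155 + 440980) = 1/(68274041/155) = 155/68274041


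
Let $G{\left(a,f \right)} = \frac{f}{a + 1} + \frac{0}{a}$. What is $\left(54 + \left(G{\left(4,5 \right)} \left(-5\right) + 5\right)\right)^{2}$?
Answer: $2916$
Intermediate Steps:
$G{\left(a,f \right)} = \frac{f}{1 + a}$ ($G{\left(a,f \right)} = \frac{f}{1 + a} + 0 = \frac{f}{1 + a}$)
$\left(54 + \left(G{\left(4,5 \right)} \left(-5\right) + 5\right)\right)^{2} = \left(54 + \left(\frac{5}{1 + 4} \left(-5\right) + 5\right)\right)^{2} = \left(54 + \left(\frac{5}{5} \left(-5\right) + 5\right)\right)^{2} = \left(54 + \left(5 \cdot \frac{1}{5} \left(-5\right) + 5\right)\right)^{2} = \left(54 + \left(1 \left(-5\right) + 5\right)\right)^{2} = \left(54 + \left(-5 + 5\right)\right)^{2} = \left(54 + 0\right)^{2} = 54^{2} = 2916$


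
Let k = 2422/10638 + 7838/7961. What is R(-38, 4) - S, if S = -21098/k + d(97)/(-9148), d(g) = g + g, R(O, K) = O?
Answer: 370675302056943/21344401762 ≈ 17366.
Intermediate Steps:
d(g) = 2*g
k = 51331093/42344559 (k = 2422*(1/10638) + 7838*(1/7961) = 1211/5319 + 7838/7961 = 51331093/42344559 ≈ 1.2122)
S = -371486389323899/21344401762 (S = -21098/51331093/42344559 + (2*97)/(-9148) = -21098*42344559/51331093 + 194*(-1/9148) = -81216864162/4666463 - 97/4574 = -371486389323899/21344401762 ≈ -17404.)
R(-38, 4) - S = -38 - 1*(-371486389323899/21344401762) = -38 + 371486389323899/21344401762 = 370675302056943/21344401762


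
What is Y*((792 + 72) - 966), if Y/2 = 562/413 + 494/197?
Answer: -64206144/81361 ≈ -789.15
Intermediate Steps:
Y = 629472/81361 (Y = 2*(562/413 + 494/197) = 2*(314736/81361) = 629472/81361 ≈ 7.7368)
Y*((792 + 72) - 966) = 629472*((792 + 72) - 966)/81361 = 629472*(864 - 966)/81361 = (629472/81361)*(-102) = -64206144/81361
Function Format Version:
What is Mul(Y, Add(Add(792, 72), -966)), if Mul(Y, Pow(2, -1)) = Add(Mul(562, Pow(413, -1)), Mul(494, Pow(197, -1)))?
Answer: Rational(-64206144, 81361) ≈ -789.15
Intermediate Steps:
Y = Rational(629472, 81361) (Y = Mul(2, Add(Mul(562, Pow(413, -1)), Mul(494, Pow(197, -1)))) = Mul(2, Add(Mul(562, Rational(1, 413)), Mul(494, Rational(1, 197)))) = Mul(2, Add(Rational(562, 413), Rational(494, 197))) = Mul(2, Rational(314736, 81361)) = Rational(629472, 81361) ≈ 7.7368)
Mul(Y, Add(Add(792, 72), -966)) = Mul(Rational(629472, 81361), Add(Add(792, 72), -966)) = Mul(Rational(629472, 81361), Add(864, -966)) = Mul(Rational(629472, 81361), -102) = Rational(-64206144, 81361)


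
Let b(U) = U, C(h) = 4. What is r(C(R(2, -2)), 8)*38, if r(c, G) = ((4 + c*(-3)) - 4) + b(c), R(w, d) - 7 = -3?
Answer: -304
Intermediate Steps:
R(w, d) = 4 (R(w, d) = 7 - 3 = 4)
r(c, G) = -2*c (r(c, G) = ((4 + c*(-3)) - 4) + c = ((4 - 3*c) - 4) + c = -3*c + c = -2*c)
r(C(R(2, -2)), 8)*38 = -2*4*38 = -8*38 = -304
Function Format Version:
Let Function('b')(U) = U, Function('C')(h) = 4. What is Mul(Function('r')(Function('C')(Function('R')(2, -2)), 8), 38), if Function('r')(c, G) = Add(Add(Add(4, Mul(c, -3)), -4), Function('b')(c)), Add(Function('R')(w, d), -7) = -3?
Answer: -304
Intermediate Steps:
Function('R')(w, d) = 4 (Function('R')(w, d) = Add(7, -3) = 4)
Function('r')(c, G) = Mul(-2, c) (Function('r')(c, G) = Add(Add(Add(4, Mul(c, -3)), -4), c) = Add(Add(Add(4, Mul(-3, c)), -4), c) = Add(Mul(-3, c), c) = Mul(-2, c))
Mul(Function('r')(Function('C')(Function('R')(2, -2)), 8), 38) = Mul(Mul(-2, 4), 38) = Mul(-8, 38) = -304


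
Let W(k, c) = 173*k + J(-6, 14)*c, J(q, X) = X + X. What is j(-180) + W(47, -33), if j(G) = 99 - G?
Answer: 7486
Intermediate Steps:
J(q, X) = 2*X
W(k, c) = 28*c + 173*k (W(k, c) = 173*k + (2*14)*c = 173*k + 28*c = 28*c + 173*k)
j(-180) + W(47, -33) = (99 - 1*(-180)) + (28*(-33) + 173*47) = (99 + 180) + (-924 + 8131) = 279 + 7207 = 7486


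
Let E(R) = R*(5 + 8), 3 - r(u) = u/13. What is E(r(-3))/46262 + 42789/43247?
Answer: 990660546/1000346357 ≈ 0.99032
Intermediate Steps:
r(u) = 3 - u/13
E(R) = 13*R (E(R) = R*13 = 13*R)
E(r(-3))/46262 + 42789/43247 = (13*(3 - 1/13*(-3)))/46262 + 42789/43247 = (13*(3 + 3/13))*(1/46262) + 42789*(1/43247) = (13*(42/13))*(1/46262) + 42789/43247 = 42*(1/46262) + 42789/43247 = 21/23131 + 42789/43247 = 990660546/1000346357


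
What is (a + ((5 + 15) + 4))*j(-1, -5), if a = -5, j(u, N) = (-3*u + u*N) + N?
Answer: 57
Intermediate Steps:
j(u, N) = N - 3*u + N*u (j(u, N) = (-3*u + N*u) + N = N - 3*u + N*u)
(a + ((5 + 15) + 4))*j(-1, -5) = (-5 + ((5 + 15) + 4))*(-5 - 3*(-1) - 5*(-1)) = (-5 + (20 + 4))*(-5 + 3 + 5) = (-5 + 24)*3 = 19*3 = 57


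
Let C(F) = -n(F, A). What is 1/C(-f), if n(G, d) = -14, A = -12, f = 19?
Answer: 1/14 ≈ 0.071429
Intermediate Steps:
C(F) = 14 (C(F) = -1*(-14) = 14)
1/C(-f) = 1/14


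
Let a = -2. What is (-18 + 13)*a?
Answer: 10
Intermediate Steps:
(-18 + 13)*a = (-18 + 13)*(-2) = -5*(-2) = 10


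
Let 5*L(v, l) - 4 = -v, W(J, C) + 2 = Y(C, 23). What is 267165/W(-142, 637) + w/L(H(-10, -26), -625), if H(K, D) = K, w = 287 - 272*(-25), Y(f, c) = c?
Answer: 213545/14 ≈ 15253.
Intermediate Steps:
W(J, C) = 21 (W(J, C) = -2 + 23 = 21)
w = 7087 (w = 287 + 6800 = 7087)
L(v, l) = ⅘ - v/5 (L(v, l) = ⅘ + (-v)/5 = ⅘ - v/5)
267165/W(-142, 637) + w/L(H(-10, -26), -625) = 267165/21 + 7087/(⅘ - ⅕*(-10)) = 267165*(1/21) + 7087/(⅘ + 2) = 89055/7 + 7087/(14/5) = 89055/7 + 7087*(5/14) = 89055/7 + 35435/14 = 213545/14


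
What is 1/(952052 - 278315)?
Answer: 1/673737 ≈ 1.4843e-6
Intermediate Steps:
1/(952052 - 278315) = 1/673737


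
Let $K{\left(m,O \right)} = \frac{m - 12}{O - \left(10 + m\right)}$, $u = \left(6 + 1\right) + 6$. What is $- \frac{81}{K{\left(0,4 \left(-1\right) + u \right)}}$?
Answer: $- \frac{27}{4} \approx -6.75$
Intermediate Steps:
$u = 13$ ($u = 7 + 6 = 13$)
$K{\left(m,O \right)} = \frac{-12 + m}{-10 + O - m}$ ($K{\left(m,O \right)} = \frac{m - 12}{-10 + O - m} = \frac{-12 + m}{-10 + O - m}$)
$- \frac{81}{K{\left(0,4 \left(-1\right) + u \right)}} = - \frac{81}{\frac{1}{10 + 0 - \left(4 \left(-1\right) + 13\right)} \left(12 - 0\right)} = - \frac{81}{\frac{1}{10 + 0 - \left(-4 + 13\right)} \left(12 + 0\right)} = - \frac{81}{\frac{1}{10 + 0 - 9} \cdot 12} = - \frac{81}{1^{-1} \cdot 12} = - \frac{81}{1 \cdot 12} = - \frac{81}{12} = \left(-81\right) \frac{1}{12} = - \frac{27}{4}$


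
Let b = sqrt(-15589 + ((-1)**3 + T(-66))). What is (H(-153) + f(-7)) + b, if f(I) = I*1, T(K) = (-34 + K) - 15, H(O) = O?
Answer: -160 + 3*I*sqrt(1745) ≈ -160.0 + 125.32*I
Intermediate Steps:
T(K) = -49 + K
f(I) = I
b = 3*I*sqrt(1745) (b = sqrt(-15589 + ((-1)**3 + (-49 - 66))) = sqrt(-15589 + (-1 - 115)) = sqrt(-15589 - 116) = sqrt(-15705) = 3*I*sqrt(1745) ≈ 125.32*I)
(H(-153) + f(-7)) + b = (-153 - 7) + 3*I*sqrt(1745) = -160 + 3*I*sqrt(1745)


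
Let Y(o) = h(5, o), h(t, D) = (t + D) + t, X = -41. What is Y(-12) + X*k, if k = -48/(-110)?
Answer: -1094/55 ≈ -19.891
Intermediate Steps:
h(t, D) = D + 2*t (h(t, D) = (D + t) + t = D + 2*t)
Y(o) = 10 + o (Y(o) = o + 2*5 = o + 10 = 10 + o)
k = 24/55 (k = -48*(-1/110) = 24/55 ≈ 0.43636)
Y(-12) + X*k = (10 - 12) - 41*24/55 = -2 - 984/55 = -1094/55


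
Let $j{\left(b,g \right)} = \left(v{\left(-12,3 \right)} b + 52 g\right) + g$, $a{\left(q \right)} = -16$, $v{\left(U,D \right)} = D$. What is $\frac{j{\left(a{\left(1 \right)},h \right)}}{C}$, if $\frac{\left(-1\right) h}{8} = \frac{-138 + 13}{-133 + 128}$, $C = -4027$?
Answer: $\frac{10648}{4027} \approx 2.6442$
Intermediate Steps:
$h = -200$ ($h = - 8 \frac{-138 + 13}{-133 + 128} = - 8 \left(- \frac{125}{-5}\right) = - 8 \left(\left(-125\right) \left(- \frac{1}{5}\right)\right) = \left(-8\right) 25 = -200$)
$j{\left(b,g \right)} = 3 b + 53 g$ ($j{\left(b,g \right)} = \left(3 b + 52 g\right) + g = 3 b + 53 g$)
$\frac{j{\left(a{\left(1 \right)},h \right)}}{C} = \frac{3 \left(-16\right) + 53 \left(-200\right)}{-4027} = \left(-48 - 10600\right) \left(- \frac{1}{4027}\right) = \left(-10648\right) \left(- \frac{1}{4027}\right) = \frac{10648}{4027}$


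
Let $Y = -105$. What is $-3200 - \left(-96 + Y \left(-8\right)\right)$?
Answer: $-3944$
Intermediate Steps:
$-3200 - \left(-96 + Y \left(-8\right)\right) = -3200 - \left(-96 - -840\right) = -3200 - \left(-96 + 840\right) = -3200 - 744 = -3944$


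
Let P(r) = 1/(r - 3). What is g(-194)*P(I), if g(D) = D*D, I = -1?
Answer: -9409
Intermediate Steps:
g(D) = D²
P(r) = 1/(-3 + r)
g(-194)*P(I) = (-194)²/(-3 - 1) = 37636/(-4) = 37636*(-¼) = -9409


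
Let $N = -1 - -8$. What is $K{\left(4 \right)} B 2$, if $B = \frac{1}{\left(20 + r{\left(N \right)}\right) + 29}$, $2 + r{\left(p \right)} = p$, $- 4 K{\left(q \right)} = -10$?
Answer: $\frac{5}{54} \approx 0.092593$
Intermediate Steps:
$K{\left(q \right)} = \frac{5}{2}$ ($K{\left(q \right)} = \left(- \frac{1}{4}\right) \left(-10\right) = \frac{5}{2}$)
$N = 7$ ($N = -1 + 8 = 7$)
$r{\left(p \right)} = -2 + p$
$B = \frac{1}{54}$ ($B = \frac{1}{\left(20 + \left(-2 + 7\right)\right) + 29} = \frac{1}{\left(20 + 5\right) + 29} = \frac{1}{25 + 29} = \frac{1}{54} \approx 0.018519$)
$K{\left(4 \right)} B 2 = \frac{5}{2} \cdot \frac{1}{54} \cdot 2 = \frac{5}{108} \cdot 2 = \frac{5}{54}$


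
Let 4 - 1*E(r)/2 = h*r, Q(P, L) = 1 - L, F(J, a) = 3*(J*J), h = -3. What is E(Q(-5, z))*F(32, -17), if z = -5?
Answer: 135168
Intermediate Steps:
F(J, a) = 3*J²
E(r) = 8 + 6*r (E(r) = 8 - (-6)*r = 8 + 6*r)
E(Q(-5, z))*F(32, -17) = (8 + 6*(1 - 1*(-5)))*(3*32²) = (8 + 6*(1 + 5))*(3*1024) = (8 + 6*6)*3072 = (8 + 36)*3072 = 44*3072 = 135168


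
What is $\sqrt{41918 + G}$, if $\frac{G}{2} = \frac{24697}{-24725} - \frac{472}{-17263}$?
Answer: $\frac{2 \sqrt{76363453924947103449}}{85365535} \approx 204.73$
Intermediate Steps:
$G = - \frac{829348222}{426827675}$ ($G = 2 \left(\frac{24697}{-24725} - \frac{472}{-17263}\right) = 2 \left(24697 \left(- \frac{1}{24725}\right) - - \frac{472}{17263}\right) = 2 \left(- \frac{24697}{24725} + \frac{472}{17263}\right) = 2 \left(- \frac{414674111}{426827675}\right) = - \frac{829348222}{426827675} \approx -1.9431$)
$\sqrt{41918 + G} = \sqrt{41918 - \frac{829348222}{426827675}} = \sqrt{\frac{17890933132428}{426827675}} = \frac{2 \sqrt{76363453924947103449}}{85365535}$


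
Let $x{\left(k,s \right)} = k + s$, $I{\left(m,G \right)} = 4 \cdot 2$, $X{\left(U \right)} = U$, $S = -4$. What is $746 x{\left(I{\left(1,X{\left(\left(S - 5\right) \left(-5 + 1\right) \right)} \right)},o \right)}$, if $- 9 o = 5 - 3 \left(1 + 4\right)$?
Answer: $\frac{61172}{9} \approx 6796.9$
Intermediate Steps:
$I{\left(m,G \right)} = 8$
$o = \frac{10}{9}$ ($o = - \frac{5 - 3 \left(1 + 4\right)}{9} = - \frac{5 - 15}{9} = \left(- \frac{1}{9}\right) \left(-10\right) = \frac{10}{9} \approx 1.1111$)
$746 x{\left(I{\left(1,X{\left(\left(S - 5\right) \left(-5 + 1\right) \right)} \right)},o \right)} = 746 \left(8 + \frac{10}{9}\right) = 746 \cdot \frac{82}{9} = \frac{61172}{9}$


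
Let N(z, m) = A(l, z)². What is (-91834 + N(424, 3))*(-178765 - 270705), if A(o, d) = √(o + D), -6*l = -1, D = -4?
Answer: 123835052845/3 ≈ 4.1278e+10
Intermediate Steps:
l = ⅙ (l = -⅙*(-1) = ⅙ ≈ 0.16667)
A(o, d) = √(-4 + o) (A(o, d) = √(o - 4) = √(-4 + o))
N(z, m) = -23/6 (N(z, m) = (√(-4 + ⅙))² = (√(-23/6))² = (I*√138/6)² = -23/6)
(-91834 + N(424, 3))*(-178765 - 270705) = (-91834 - 23/6)*(-178765 - 270705) = -551027/6*(-449470) = 123835052845/3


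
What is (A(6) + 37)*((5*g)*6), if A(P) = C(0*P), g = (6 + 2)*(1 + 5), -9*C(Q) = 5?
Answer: 52480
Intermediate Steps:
C(Q) = -5/9 (C(Q) = -⅑*5 = -5/9)
g = 48 (g = 8*6 = 48)
A(P) = -5/9
(A(6) + 37)*((5*g)*6) = (-5/9 + 37)*((5*48)*6) = 328*(240*6)/9 = (328/9)*1440 = 52480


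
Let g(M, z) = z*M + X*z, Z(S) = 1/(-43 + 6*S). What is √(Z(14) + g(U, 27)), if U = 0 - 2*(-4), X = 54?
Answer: √2814035/41 ≈ 40.915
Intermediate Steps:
U = 8 (U = 0 + 8 = 8)
g(M, z) = 54*z + M*z (g(M, z) = z*M + 54*z = M*z + 54*z = 54*z + M*z)
√(Z(14) + g(U, 27)) = √(1/(-43 + 6*14) + 27*(54 + 8)) = √(1/(-43 + 84) + 27*62) = √(1/41 + 1674) = √(68635/41) = √2814035/41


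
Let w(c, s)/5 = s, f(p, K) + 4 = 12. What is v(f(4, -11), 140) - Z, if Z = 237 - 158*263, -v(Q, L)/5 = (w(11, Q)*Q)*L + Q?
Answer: -182723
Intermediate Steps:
f(p, K) = 8 (f(p, K) = -4 + 12 = 8)
w(c, s) = 5*s
v(Q, L) = -5*Q - 25*L*Q² (v(Q, L) = -5*(((5*Q)*Q)*L + Q) = -5*((5*Q²)*L + Q) = -5*(5*L*Q² + Q) = -5*(Q + 5*L*Q²) = -5*Q - 25*L*Q²)
Z = -41317 (Z = 237 - 41554 = -41317)
v(f(4, -11), 140) - Z = -5*8*(1 + 5*140*8) - 1*(-41317) = -5*8*(1 + 5600) + 41317 = -5*8*5601 + 41317 = -224040 + 41317 = -182723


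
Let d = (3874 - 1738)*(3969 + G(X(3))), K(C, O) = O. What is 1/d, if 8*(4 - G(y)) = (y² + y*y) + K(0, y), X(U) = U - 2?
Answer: 1/8485527 ≈ 1.1785e-7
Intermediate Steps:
X(U) = -2 + U
G(y) = 4 - y²/4 - y/8 (G(y) = 4 - ((y² + y*y) + y)/8 = 4 - ((y² + y²) + y)/8 = 4 - (2*y² + y)/8 = 4 - (y + 2*y²)/8 = 4 + (-y²/4 - y/8) = 4 - y²/4 - y/8)
d = 8485527 (d = (3874 - 1738)*(3969 + (4 - (-2 + 3)²/4 - (-2 + 3)/8)) = 2136*(3969 + (4 - ¼*1² - ⅛*1)) = 2136*(3969 + (4 - ¼*1 - ⅛)) = 2136*(3969 + (4 - ¼ - ⅛)) = 2136*(3969 + 29/8) = 2136*(31781/8) = 8485527)
1/d = 1/8485527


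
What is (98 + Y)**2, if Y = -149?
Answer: 2601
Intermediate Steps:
(98 + Y)**2 = (98 - 149)**2 = (-51)**2 = 2601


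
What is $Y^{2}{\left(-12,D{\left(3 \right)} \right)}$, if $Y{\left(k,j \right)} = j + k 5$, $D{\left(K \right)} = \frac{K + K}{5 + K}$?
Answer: $\frac{56169}{16} \approx 3510.6$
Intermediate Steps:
$D{\left(K \right)} = \frac{2 K}{5 + K}$
$Y{\left(k,j \right)} = j + 5 k$
$Y^{2}{\left(-12,D{\left(3 \right)} \right)} = \left(2 \cdot 3 \frac{1}{5 + 3} + 5 \left(-12\right)\right)^{2} = \left(2 \cdot 3 \cdot \frac{1}{8} - 60\right)^{2} = \left(\frac{3}{4} - 60\right)^{2} = \left(- \frac{237}{4}\right)^{2} = \frac{56169}{16}$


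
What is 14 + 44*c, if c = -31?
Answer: -1350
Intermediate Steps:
14 + 44*c = 14 + 44*(-31) = 14 - 1364 = -1350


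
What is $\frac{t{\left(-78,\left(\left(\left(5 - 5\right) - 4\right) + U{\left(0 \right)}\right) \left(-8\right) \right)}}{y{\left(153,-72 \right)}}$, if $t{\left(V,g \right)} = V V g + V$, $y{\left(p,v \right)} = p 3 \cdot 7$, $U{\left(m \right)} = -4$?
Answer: $\frac{18538}{153} \approx 121.16$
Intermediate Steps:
$y{\left(p,v \right)} = 21 p$ ($y{\left(p,v \right)} = 3 p 7 = 21 p$)
$t{\left(V,g \right)} = V + g V^{2}$ ($t{\left(V,g \right)} = V^{2} g + V = g V^{2} + V = V + g V^{2}$)
$\frac{t{\left(-78,\left(\left(\left(5 - 5\right) - 4\right) + U{\left(0 \right)}\right) \left(-8\right) \right)}}{y{\left(153,-72 \right)}} = \frac{\left(-78\right) \left(1 - 78 \left(\left(\left(5 - 5\right) - 4\right) - 4\right) \left(-8\right)\right)}{21 \cdot 153} = \frac{\left(-78\right) \left(1 - 78 \left(\left(0 - 4\right) - 4\right) \left(-8\right)\right)}{3213} = - 78 \left(1 - 78 \left(-4 - 4\right) \left(-8\right)\right) \frac{1}{3213} = - 78 \left(1 - 78 \left(\left(-8\right) \left(-8\right)\right)\right) \frac{1}{3213} = - 78 \left(1 - 4992\right) \frac{1}{3213} = \left(-78\right) \left(-4991\right) \frac{1}{3213} = 389298 \cdot \frac{1}{3213} = \frac{18538}{153}$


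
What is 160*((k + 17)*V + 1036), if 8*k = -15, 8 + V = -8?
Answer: 127040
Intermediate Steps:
V = -16 (V = -8 - 8 = -16)
k = -15/8 (k = (⅛)*(-15) = -15/8 ≈ -1.8750)
160*((k + 17)*V + 1036) = 160*((-15/8 + 17)*(-16) + 1036) = 160*((121/8)*(-16) + 1036) = 160*(-242 + 1036) = 160*794 = 127040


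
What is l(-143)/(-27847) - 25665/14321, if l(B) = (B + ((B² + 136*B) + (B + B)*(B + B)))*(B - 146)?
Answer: 341371119671/398796887 ≈ 856.00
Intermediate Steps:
l(B) = (-146 + B)*(5*B² + 137*B) (l(B) = (B + ((B² + 136*B) + (2*B)*(2*B)))*(-146 + B) = (B + ((B² + 136*B) + 4*B²))*(-146 + B) = (B + (5*B² + 136*B))*(-146 + B) = (5*B² + 137*B)*(-146 + B) = (-146 + B)*(5*B² + 137*B))
l(-143)/(-27847) - 25665/14321 = -143*(-20002 - 593*(-143) + 5*(-143)²)/(-27847) - 25665/14321 = -143*(-20002 + 84799 + 5*20449)*(-1/27847) - 25665*1/14321 = -143*(-20002 + 84799 + 102245)*(-1/27847) - 25665/14321 = -143*167042*(-1/27847) - 25665/14321 = -23887006*(-1/27847) - 25665/14321 = 23887006/27847 - 25665/14321 = 341371119671/398796887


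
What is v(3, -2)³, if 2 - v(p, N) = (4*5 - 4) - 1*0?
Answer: -2744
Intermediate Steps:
v(p, N) = -14 (v(p, N) = 2 - ((4*5 - 4) - 1*0) = 2 - ((20 - 4) + 0) = 2 - (16 + 0) = 2 - 1*16 = 2 - 16 = -14)
v(3, -2)³ = (-14)³ = -2744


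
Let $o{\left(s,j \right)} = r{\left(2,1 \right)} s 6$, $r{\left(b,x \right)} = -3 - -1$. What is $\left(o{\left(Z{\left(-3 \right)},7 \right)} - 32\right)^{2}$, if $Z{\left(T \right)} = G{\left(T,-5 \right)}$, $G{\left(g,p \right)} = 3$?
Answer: $4624$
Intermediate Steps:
$r{\left(b,x \right)} = -2$ ($r{\left(b,x \right)} = -3 + 1 = -2$)
$Z{\left(T \right)} = 3$
$o{\left(s,j \right)} = - 12 s$ ($o{\left(s,j \right)} = - 2 s 6 = - 12 s$)
$\left(o{\left(Z{\left(-3 \right)},7 \right)} - 32\right)^{2} = \left(\left(-12\right) 3 - 32\right)^{2} = \left(-36 - 32\right)^{2} = \left(-68\right)^{2} = 4624$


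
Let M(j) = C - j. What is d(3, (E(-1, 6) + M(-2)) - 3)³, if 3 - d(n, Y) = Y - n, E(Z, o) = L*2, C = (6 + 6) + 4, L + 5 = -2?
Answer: 125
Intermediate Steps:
L = -7 (L = -5 - 2 = -7)
C = 16 (C = 12 + 4 = 16)
E(Z, o) = -14 (E(Z, o) = -7*2 = -14)
M(j) = 16 - j
d(n, Y) = 3 + n - Y (d(n, Y) = 3 - (Y - n) = 3 + (n - Y) = 3 + n - Y)
d(3, (E(-1, 6) + M(-2)) - 3)³ = (3 + 3 - ((-14 + (16 - 1*(-2))) - 3))³ = (3 + 3 - ((-14 + (16 + 2)) - 3))³ = (3 + 3 - ((-14 + 18) - 3))³ = (3 + 3 - (4 - 3))³ = (3 + 3 - 1*1)³ = (3 + 3 - 1)³ = 5³ = 125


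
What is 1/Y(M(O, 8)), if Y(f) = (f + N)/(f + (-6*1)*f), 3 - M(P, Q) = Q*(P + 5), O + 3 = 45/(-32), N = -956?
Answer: -35/3831 ≈ -0.0091360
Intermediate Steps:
O = -141/32 (O = -3 + 45/(-32) = -3 + 45*(-1/32) = -3 - 45/32 = -141/32 ≈ -4.4063)
M(P, Q) = 3 - Q*(5 + P) (M(P, Q) = 3 - Q*(P + 5) = 3 - Q*(5 + P))
Y(f) = -(-956 + f)/(5*f) (Y(f) = (f - 956)/(f + (-6*1)*f) = (-956 + f)/(f - 6*f) = (-956 + f)/((-5*f)) = (-956 + f)*(-1/(5*f)) = -(-956 + f)/(5*f))
1/Y(M(O, 8)) = 1/((956 - (3 - 5*8 - 1*(-141/32)*8))/(5*(3 - 5*8 - 1*(-141/32)*8))) = 1/((956 - (3 - 40 + 141/4))/(5*(3 - 40 + 141/4))) = 1/((956 - 1*(-7/4))/(5*(-7/4))) = 1/((1/5)*(-4/7)*(956 + 7/4)) = 1/((1/5)*(-4/7)*(3831/4)) = 1/(-3831/35) = -35/3831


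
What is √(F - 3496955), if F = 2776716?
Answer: I*√720239 ≈ 848.67*I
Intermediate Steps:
√(F - 3496955) = √(2776716 - 3496955) = √(-720239) = I*√720239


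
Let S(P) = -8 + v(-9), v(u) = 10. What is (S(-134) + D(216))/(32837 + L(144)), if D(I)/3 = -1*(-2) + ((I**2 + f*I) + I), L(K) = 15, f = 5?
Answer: 35966/8213 ≈ 4.3792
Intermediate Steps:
S(P) = 2 (S(P) = -8 + 10 = 2)
D(I) = 6 + 3*I**2 + 18*I (D(I) = 3*(-1*(-2) + ((I**2 + 5*I) + I)) = 3*(2 + (I**2 + 6*I)) = 3*(2 + I**2 + 6*I) = 6 + 3*I**2 + 18*I)
(S(-134) + D(216))/(32837 + L(144)) = (2 + (6 + 3*216**2 + 18*216))/(32837 + 15) = (2 + (6 + 3*46656 + 3888))/32852 = (2 + (6 + 139968 + 3888))*(1/32852) = (2 + 143862)*(1/32852) = 143864*(1/32852) = 35966/8213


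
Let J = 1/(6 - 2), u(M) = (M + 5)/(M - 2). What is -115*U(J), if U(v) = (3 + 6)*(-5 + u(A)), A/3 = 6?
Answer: 58995/16 ≈ 3687.2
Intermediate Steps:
A = 18 (A = 3*6 = 18)
u(M) = (5 + M)/(-2 + M)
J = ¼ (J = 1/4 = ¼ ≈ 0.25000)
U(v) = -513/16 (U(v) = (3 + 6)*(-5 + (5 + 18)/(-2 + 18)) = 9*(-5 + 23/16) = 9*(-57/16) = -513/16)
-115*U(J) = -115*(-513/16) = 58995/16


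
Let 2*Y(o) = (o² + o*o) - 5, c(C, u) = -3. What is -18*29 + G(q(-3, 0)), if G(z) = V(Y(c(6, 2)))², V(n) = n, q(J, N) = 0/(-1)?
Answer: -1919/4 ≈ -479.75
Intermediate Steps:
Y(o) = -5/2 + o² (Y(o) = ((o² + o*o) - 5)/2 = ((o² + o²) - 5)/2 = (2*o² - 5)/2 = (-5 + 2*o²)/2 = -5/2 + o²)
q(J, N) = 0 (q(J, N) = 0*(-1) = 0)
G(z) = 169/4 (G(z) = (-5/2 + (-3)²)² = (-5/2 + 9)² = (13/2)² = 169/4)
-18*29 + G(q(-3, 0)) = -18*29 + 169/4 = -522 + 169/4 = -1919/4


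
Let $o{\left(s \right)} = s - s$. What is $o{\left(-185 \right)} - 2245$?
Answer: $-2245$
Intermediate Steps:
$o{\left(s \right)} = 0$
$o{\left(-185 \right)} - 2245 = 0 - 2245 = -2245$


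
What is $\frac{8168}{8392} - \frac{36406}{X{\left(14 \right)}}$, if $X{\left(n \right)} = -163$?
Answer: $\frac{38356317}{170987} \approx 224.32$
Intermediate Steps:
$\frac{8168}{8392} - \frac{36406}{X{\left(14 \right)}} = \frac{8168}{8392} - \frac{36406}{-163} = 8168 \cdot \frac{1}{8392} - - \frac{36406}{163} = \frac{1021}{1049} + \frac{36406}{163} = \frac{38356317}{170987}$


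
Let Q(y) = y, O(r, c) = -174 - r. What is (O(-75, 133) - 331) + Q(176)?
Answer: -254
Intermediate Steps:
(O(-75, 133) - 331) + Q(176) = ((-174 - 1*(-75)) - 331) + 176 = ((-174 + 75) - 331) + 176 = (-99 - 331) + 176 = -430 + 176 = -254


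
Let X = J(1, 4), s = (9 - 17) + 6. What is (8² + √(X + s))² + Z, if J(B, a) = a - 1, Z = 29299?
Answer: 33524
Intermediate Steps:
s = -2 (s = -8 + 6 = -2)
J(B, a) = -1 + a
X = 3 (X = -1 + 4 = 3)
(8² + √(X + s))² + Z = (8² + √(3 - 2))² + 29299 = (64 + √1)² + 29299 = (64 + 1)² + 29299 = 65² + 29299 = 4225 + 29299 = 33524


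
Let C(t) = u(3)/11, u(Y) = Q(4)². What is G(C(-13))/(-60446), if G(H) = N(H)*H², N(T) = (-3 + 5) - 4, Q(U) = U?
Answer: 256/3656983 ≈ 7.0003e-5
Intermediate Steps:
N(T) = -2 (N(T) = 2 - 4 = -2)
u(Y) = 16 (u(Y) = 4² = 16)
C(t) = 16/11
G(H) = -2*H²
G(C(-13))/(-60446) = -2*(16/11)²/(-60446) = -2*256/121*(-1/60446) = -512/121*(-1/60446) = 256/3656983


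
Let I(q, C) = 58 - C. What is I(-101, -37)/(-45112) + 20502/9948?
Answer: 76995097/37397848 ≈ 2.0588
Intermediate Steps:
I(-101, -37)/(-45112) + 20502/9948 = (58 - 1*(-37))/(-45112) + 20502/9948 = (58 + 37)*(-1/45112) + 20502*(1/9948) = 95*(-1/45112) + 3417/1658 = -95/45112 + 3417/1658 = 76995097/37397848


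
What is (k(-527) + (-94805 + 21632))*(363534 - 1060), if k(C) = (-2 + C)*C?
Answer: 74528279140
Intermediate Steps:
k(C) = C*(-2 + C)
(k(-527) + (-94805 + 21632))*(363534 - 1060) = (-527*(-2 - 527) + (-94805 + 21632))*(363534 - 1060) = (-527*(-529) - 73173)*362474 = (278783 - 73173)*362474 = 205610*362474 = 74528279140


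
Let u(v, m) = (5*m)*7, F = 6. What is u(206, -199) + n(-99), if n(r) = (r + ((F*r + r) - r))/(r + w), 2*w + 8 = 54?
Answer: -528647/76 ≈ -6955.9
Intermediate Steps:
w = 23 (w = -4 + (½)*54 = -4 + 27 = 23)
n(r) = 7*r/(23 + r) (n(r) = (r + ((6*r + r) - r))/(r + 23) = (r + (7*r - r))/(23 + r) = (r + 6*r)/(23 + r) = (7*r)/(23 + r) = 7*r/(23 + r))
u(v, m) = 35*m
u(206, -199) + n(-99) = 35*(-199) + 7*(-99)/(23 - 99) = -6965 + 7*(-99)/(-76) = -6965 + 7*(-99)*(-1/76) = -6965 + 693/76 = -528647/76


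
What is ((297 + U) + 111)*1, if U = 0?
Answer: 408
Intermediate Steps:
((297 + U) + 111)*1 = ((297 + 0) + 111)*1 = (297 + 111)*1 = 408*1 = 408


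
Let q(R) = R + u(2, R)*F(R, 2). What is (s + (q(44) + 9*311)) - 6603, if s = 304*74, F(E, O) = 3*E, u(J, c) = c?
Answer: 24544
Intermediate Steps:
q(R) = R + 3*R² (q(R) = R + R*(3*R) = R + 3*R²)
s = 22496
(s + (q(44) + 9*311)) - 6603 = (22496 + (44*(1 + 3*44) + 9*311)) - 6603 = (22496 + (44*(1 + 132) + 2799)) - 6603 = (22496 + (44*133 + 2799)) - 6603 = (22496 + (5852 + 2799)) - 6603 = (22496 + 8651) - 6603 = 31147 - 6603 = 24544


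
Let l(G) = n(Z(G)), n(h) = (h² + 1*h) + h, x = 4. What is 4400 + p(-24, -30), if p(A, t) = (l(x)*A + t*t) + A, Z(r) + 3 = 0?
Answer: 5204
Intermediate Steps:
Z(r) = -3 (Z(r) = -3 + 0 = -3)
n(h) = h² + 2*h (n(h) = (h² + h) + h = (h + h²) + h = h² + 2*h)
l(G) = 3 (l(G) = -3*(2 - 3) = -3*(-1) = 3)
p(A, t) = t² + 4*A (p(A, t) = (3*A + t*t) + A = (3*A + t²) + A = (t² + 3*A) + A = t² + 4*A)
4400 + p(-24, -30) = 4400 + ((-30)² + 4*(-24)) = 4400 + (900 - 96) = 4400 + 804 = 5204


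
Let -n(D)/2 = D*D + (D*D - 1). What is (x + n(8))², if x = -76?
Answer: 108900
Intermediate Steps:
n(D) = 2 - 4*D² (n(D) = -2*(D*D + (D*D - 1)) = -2*(D² + (D² - 1)) = -2*(D² + (-1 + D²)) = -2*(-1 + 2*D²) = 2 - 4*D²)
(x + n(8))² = (-76 + (2 - 4*8²))² = (-76 + (2 - 4*64))² = (-76 + (2 - 256))² = (-76 - 254)² = (-330)² = 108900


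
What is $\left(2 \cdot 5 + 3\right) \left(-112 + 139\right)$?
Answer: $351$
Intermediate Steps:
$\left(2 \cdot 5 + 3\right) \left(-112 + 139\right) = \left(10 + 3\right) 27 = 13 \cdot 27 = 351$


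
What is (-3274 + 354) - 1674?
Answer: -4594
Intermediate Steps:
(-3274 + 354) - 1674 = -2920 - 1674 = -4594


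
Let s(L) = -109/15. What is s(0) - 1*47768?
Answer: -716629/15 ≈ -47775.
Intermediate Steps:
s(L) = -109/15 (s(L) = -109*1/15 = -109/15)
s(0) - 1*47768 = -109/15 - 1*47768 = -109/15 - 47768 = -716629/15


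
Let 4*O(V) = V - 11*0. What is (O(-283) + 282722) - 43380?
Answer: 957085/4 ≈ 2.3927e+5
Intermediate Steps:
O(V) = V/4 (O(V) = (V - 11*0)/4 = (V + 0)/4 = V/4)
(O(-283) + 282722) - 43380 = ((¼)*(-283) + 282722) - 43380 = (-283/4 + 282722) - 43380 = 1130605/4 - 43380 = 957085/4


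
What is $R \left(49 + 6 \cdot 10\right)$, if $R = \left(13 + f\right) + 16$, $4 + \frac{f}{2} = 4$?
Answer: $3161$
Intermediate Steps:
$f = 0$ ($f = -8 + 2 \cdot 4 = -8 + 8 = 0$)
$R = 29$ ($R = \left(13 + 0\right) + 16 = 13 + 16 = 29$)
$R \left(49 + 6 \cdot 10\right) = 29 \left(49 + 6 \cdot 10\right) = 29 \left(49 + 60\right) = 29 \cdot 109 = 3161$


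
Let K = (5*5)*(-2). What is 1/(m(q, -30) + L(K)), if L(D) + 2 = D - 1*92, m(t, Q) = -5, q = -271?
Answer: -1/149 ≈ -0.0067114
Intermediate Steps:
K = -50 (K = 25*(-2) = -50)
L(D) = -94 + D (L(D) = -2 + (D - 1*92) = -2 + (D - 92) = -2 + (-92 + D) = -94 + D)
1/(m(q, -30) + L(K)) = 1/(-5 + (-94 - 50)) = 1/(-5 - 144) = 1/(-149) = -1/149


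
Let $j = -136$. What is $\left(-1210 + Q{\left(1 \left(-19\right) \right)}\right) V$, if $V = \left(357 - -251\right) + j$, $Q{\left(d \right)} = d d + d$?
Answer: $-409696$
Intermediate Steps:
$Q{\left(d \right)} = d + d^{2}$ ($Q{\left(d \right)} = d^{2} + d = d + d^{2}$)
$V = 472$ ($V = \left(357 - -251\right) - 136 = \left(357 + 251\right) - 136 = 608 - 136 = 472$)
$\left(-1210 + Q{\left(1 \left(-19\right) \right)}\right) V = \left(-1210 + 1 \left(-19\right) \left(1 + 1 \left(-19\right)\right)\right) 472 = \left(-1210 - 19 \left(1 - 19\right)\right) 472 = \left(-1210 - -342\right) 472 = \left(-1210 + 342\right) 472 = \left(-868\right) 472 = -409696$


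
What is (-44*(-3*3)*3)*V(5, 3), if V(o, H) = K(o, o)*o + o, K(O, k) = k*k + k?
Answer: 184140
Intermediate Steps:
K(O, k) = k + k**2 (K(O, k) = k**2 + k = k + k**2)
V(o, H) = o + o**2*(1 + o) (V(o, H) = (o*(1 + o))*o + o = o**2*(1 + o) + o = o + o**2*(1 + o))
(-44*(-3*3)*3)*V(5, 3) = (-44*(-3*3)*3)*(5*(1 + 5*(1 + 5))) = (-(-396)*3)*(5*(1 + 5*6)) = (-44*(-27))*(5*(1 + 30)) = 1188*(5*31) = 1188*155 = 184140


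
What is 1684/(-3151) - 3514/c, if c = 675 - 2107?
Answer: 4330563/2256116 ≈ 1.9195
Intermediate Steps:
c = -1432
1684/(-3151) - 3514/c = 1684/(-3151) - 3514/(-1432) = 1684*(-1/3151) - 3514*(-1/1432) = -1684/3151 + 1757/716 = 4330563/2256116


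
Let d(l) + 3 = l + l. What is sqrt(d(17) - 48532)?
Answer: 3*I*sqrt(5389) ≈ 220.23*I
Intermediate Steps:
d(l) = -3 + 2*l (d(l) = -3 + (l + l) = -3 + 2*l)
sqrt(d(17) - 48532) = sqrt((-3 + 2*17) - 48532) = sqrt((-3 + 34) - 48532) = sqrt(31 - 48532) = sqrt(-48501) = 3*I*sqrt(5389)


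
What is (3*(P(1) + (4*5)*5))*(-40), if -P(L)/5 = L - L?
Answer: -12000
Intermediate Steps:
P(L) = 0 (P(L) = -5*(L - L) = -5*0 = 0)
(3*(P(1) + (4*5)*5))*(-40) = (3*(0 + (4*5)*5))*(-40) = (3*(0 + 20*5))*(-40) = (3*(0 + 100))*(-40) = (3*100)*(-40) = 300*(-40) = -12000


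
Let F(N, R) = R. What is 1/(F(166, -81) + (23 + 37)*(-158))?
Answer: -1/9561 ≈ -0.00010459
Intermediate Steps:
1/(F(166, -81) + (23 + 37)*(-158)) = 1/(-81 + (23 + 37)*(-158)) = 1/(-81 + 60*(-158)) = 1/(-81 - 9480) = 1/(-9561) = -1/9561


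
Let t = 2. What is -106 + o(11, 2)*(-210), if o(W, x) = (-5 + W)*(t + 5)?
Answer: -8926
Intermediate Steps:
o(W, x) = -35 + 7*W (o(W, x) = (-5 + W)*(2 + 5) = (-5 + W)*7 = -35 + 7*W)
-106 + o(11, 2)*(-210) = -106 + (-35 + 7*11)*(-210) = -106 + (-35 + 77)*(-210) = -106 + 42*(-210) = -106 - 8820 = -8926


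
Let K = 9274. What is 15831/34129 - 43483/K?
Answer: -1337214613/316512346 ≈ -4.2248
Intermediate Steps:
15831/34129 - 43483/K = 15831/34129 - 43483/9274 = -1337214613/316512346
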